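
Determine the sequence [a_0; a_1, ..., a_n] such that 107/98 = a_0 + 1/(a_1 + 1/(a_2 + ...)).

[1; 10, 1, 8]

Run the Euclidean algorithm on 107 and 98; the successive quotients are the partial quotients a_0, a_1, ... (each step inverts the fractional part left over by the previous one):
  107 = 1*98 + 9, so a_0 = 1.
  98 = 10*9 + 8, so a_1 = 10.
  9 = 1*8 + 1, so a_2 = 1.
  8 = 8*1 + 0, so a_3 = 8.
The remainder reaches 0 after 4 divisions, so the expansion has 4 partial quotients, read off in order.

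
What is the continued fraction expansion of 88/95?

[0; 1, 12, 1, 1, 3]

Run the Euclidean algorithm on 88 and 95; the successive quotients are the partial quotients a_0, a_1, ... (each step inverts the fractional part left over by the previous one):
  88 = 0*95 + 88, so a_0 = 0.
  95 = 1*88 + 7, so a_1 = 1.
  88 = 12*7 + 4, so a_2 = 12.
  7 = 1*4 + 3, so a_3 = 1.
  4 = 1*3 + 1, so a_4 = 1.
  3 = 3*1 + 0, so a_5 = 3.
The remainder reaches 0 after 6 divisions, so the expansion has 6 partial quotients, read off in order.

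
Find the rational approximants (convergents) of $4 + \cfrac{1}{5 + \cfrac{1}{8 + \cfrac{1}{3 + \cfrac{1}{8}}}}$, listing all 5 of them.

Using the convergent recurrence p_i = a_i*p_{i-1} + p_{i-2}, q_i = a_i*q_{i-1} + q_{i-2} with p_{-2}=0, p_{-1}=1, q_{-2}=1, q_{-1}=0:
  i=0: a_0=4, p_0 = 4*1 + 0 = 4, q_0 = 4*0 + 1 = 1.
  i=1: a_1=5, p_1 = 5*4 + 1 = 21, q_1 = 5*1 + 0 = 5.
  i=2: a_2=8, p_2 = 8*21 + 4 = 172, q_2 = 8*5 + 1 = 41.
  i=3: a_3=3, p_3 = 3*172 + 21 = 537, q_3 = 3*41 + 5 = 128.
  i=4: a_4=8, p_4 = 8*537 + 172 = 4468, q_4 = 8*128 + 41 = 1065.

4/1, 21/5, 172/41, 537/128, 4468/1065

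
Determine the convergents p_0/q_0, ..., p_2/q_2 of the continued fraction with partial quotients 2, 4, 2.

2/1, 9/4, 20/9

Using the convergent recurrence p_i = a_i*p_{i-1} + p_{i-2}, q_i = a_i*q_{i-1} + q_{i-2} with p_{-2}=0, p_{-1}=1, q_{-2}=1, q_{-1}=0:
  i=0: a_0=2, p_0 = 2*1 + 0 = 2, q_0 = 2*0 + 1 = 1.
  i=1: a_1=4, p_1 = 4*2 + 1 = 9, q_1 = 4*1 + 0 = 4.
  i=2: a_2=2, p_2 = 2*9 + 2 = 20, q_2 = 2*4 + 1 = 9.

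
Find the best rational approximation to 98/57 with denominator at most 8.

12/7

Expand x = 98/57 as a continued fraction with the Euclidean algorithm:
  98 = 1*57 + 41, so a_0 = 1.
  57 = 1*41 + 16, so a_1 = 1.
  41 = 2*16 + 9, so a_2 = 2.
  16 = 1*9 + 7, so a_3 = 1.
  9 = 1*7 + 2, so a_4 = 1.
  7 = 3*2 + 1, so a_5 = 3.
  2 = 2*1 + 0, so a_6 = 2.
so x = [1; 1, 2, 1, 1, 3, 2].
Convergents (p_i = a_i*p_{i-1} + p_{i-2}, q_i = a_i*q_{i-1} + q_{i-2} with p_{-2}=0, p_{-1}=1, q_{-2}=1, q_{-1}=0), until the denominator exceeds 8:
  i=0: a_0=1, p_0 = 1*1 + 0 = 1, q_0 = 1*0 + 1 = 1.
  i=1: a_1=1, p_1 = 1*1 + 1 = 2, q_1 = 1*1 + 0 = 1.
  i=2: a_2=2, p_2 = 2*2 + 1 = 5, q_2 = 2*1 + 1 = 3.
  i=3: a_3=1, p_3 = 1*5 + 2 = 7, q_3 = 1*3 + 1 = 4.
  i=4: a_4=1, p_4 = 1*7 + 5 = 12, q_4 = 1*4 + 3 = 7.
  i=5: a_5=3, p_5 = 3*12 + 7 = 43, q_5 = 3*7 + 4 = 25.
q_5 = 25 > 8, so the last convergent with denominator <= 8 is p_4/q_4 = 12/7.
The closest fraction with denominator <= 8 is either p_4/q_4 or the intermediate fraction (k*p_4 + p_3)/(k*q_4 + q_3) with the largest k >= 1 whose denominator stays <= 8; these approach x as k grows, and every other convergent or intermediate fraction in range is farther away.
Largest k: floor((8 - q_3)/q_4) = floor((8 - 4)/7) = 0.
Since k = 0, no intermediate fraction beyond p_4/q_4 has denominator <= 8, so the convergent 12/7 is the closest (its error is |98*7 - 12*57|/(57*7) = 2/399).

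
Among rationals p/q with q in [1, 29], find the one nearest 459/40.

241/21

Expand x = 459/40 as a continued fraction with the Euclidean algorithm:
  459 = 11*40 + 19, so a_0 = 11.
  40 = 2*19 + 2, so a_1 = 2.
  19 = 9*2 + 1, so a_2 = 9.
  2 = 2*1 + 0, so a_3 = 2.
so x = [11; 2, 9, 2].
Convergents (p_i = a_i*p_{i-1} + p_{i-2}, q_i = a_i*q_{i-1} + q_{i-2} with p_{-2}=0, p_{-1}=1, q_{-2}=1, q_{-1}=0), until the denominator exceeds 29:
  i=0: a_0=11, p_0 = 11*1 + 0 = 11, q_0 = 11*0 + 1 = 1.
  i=1: a_1=2, p_1 = 2*11 + 1 = 23, q_1 = 2*1 + 0 = 2.
  i=2: a_2=9, p_2 = 9*23 + 11 = 218, q_2 = 9*2 + 1 = 19.
  i=3: a_3=2, p_3 = 2*218 + 23 = 459, q_3 = 2*19 + 2 = 40.
q_3 = 40 > 29, so the last convergent with denominator <= 29 is p_2/q_2 = 218/19.
The closest fraction with denominator <= 29 is either p_2/q_2 or the intermediate fraction (k*p_2 + p_1)/(k*q_2 + q_1) with the largest k >= 1 whose denominator stays <= 29; these approach x as k grows, and every other convergent or intermediate fraction in range is farther away.
Largest k: floor((29 - q_1)/q_2) = floor((29 - 2)/19) = 1.
That gives (1*218 + 23)/(1*19 + 2) = 241/21.
Compare the errors: |x - 218/19| = |459*19 - 218*40|/(40*19) = 1/760, and |x - 241/21| = |459*21 - 241*40|/(40*21) = 1/840.
Cross-multiplying, 1*760 = 760 < 840 = 1*840, so 1/840 is smaller: the intermediate fraction 241/21 is closer to x than 218/19.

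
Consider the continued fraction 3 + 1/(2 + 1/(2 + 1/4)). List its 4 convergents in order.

Using the convergent recurrence p_i = a_i*p_{i-1} + p_{i-2}, q_i = a_i*q_{i-1} + q_{i-2} with p_{-2}=0, p_{-1}=1, q_{-2}=1, q_{-1}=0:
  i=0: a_0=3, p_0 = 3*1 + 0 = 3, q_0 = 3*0 + 1 = 1.
  i=1: a_1=2, p_1 = 2*3 + 1 = 7, q_1 = 2*1 + 0 = 2.
  i=2: a_2=2, p_2 = 2*7 + 3 = 17, q_2 = 2*2 + 1 = 5.
  i=3: a_3=4, p_3 = 4*17 + 7 = 75, q_3 = 4*5 + 2 = 22.

3/1, 7/2, 17/5, 75/22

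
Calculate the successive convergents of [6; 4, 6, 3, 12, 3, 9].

Using the convergent recurrence p_i = a_i*p_{i-1} + p_{i-2}, q_i = a_i*q_{i-1} + q_{i-2} with p_{-2}=0, p_{-1}=1, q_{-2}=1, q_{-1}=0:
  i=0: a_0=6, p_0 = 6*1 + 0 = 6, q_0 = 6*0 + 1 = 1.
  i=1: a_1=4, p_1 = 4*6 + 1 = 25, q_1 = 4*1 + 0 = 4.
  i=2: a_2=6, p_2 = 6*25 + 6 = 156, q_2 = 6*4 + 1 = 25.
  i=3: a_3=3, p_3 = 3*156 + 25 = 493, q_3 = 3*25 + 4 = 79.
  i=4: a_4=12, p_4 = 12*493 + 156 = 6072, q_4 = 12*79 + 25 = 973.
  i=5: a_5=3, p_5 = 3*6072 + 493 = 18709, q_5 = 3*973 + 79 = 2998.
  i=6: a_6=9, p_6 = 9*18709 + 6072 = 174453, q_6 = 9*2998 + 973 = 27955.

6/1, 25/4, 156/25, 493/79, 6072/973, 18709/2998, 174453/27955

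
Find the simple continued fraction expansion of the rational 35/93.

[0; 2, 1, 1, 1, 11]

Run the Euclidean algorithm on 35 and 93; the successive quotients are the partial quotients a_0, a_1, ... (each step inverts the fractional part left over by the previous one):
  35 = 0*93 + 35, so a_0 = 0.
  93 = 2*35 + 23, so a_1 = 2.
  35 = 1*23 + 12, so a_2 = 1.
  23 = 1*12 + 11, so a_3 = 1.
  12 = 1*11 + 1, so a_4 = 1.
  11 = 11*1 + 0, so a_5 = 11.
The remainder reaches 0 after 6 divisions, so the expansion has 6 partial quotients, read off in order.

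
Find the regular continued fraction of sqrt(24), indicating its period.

[4; (1, 8)]

Write x_i = (sqrt(24) + m_i)/d_i with (m_0, d_0) = (0, 1). a_0 = floor(sqrt(24)) = 4, since 4^2 = 16 <= 24 < 25 = 5^2.
Iterate m_{i+1} = d_i*a_i - m_i, d_{i+1} = (24 - m_{i+1}^2)/d_i, a_{i+1} = floor((a_0 + m_{i+1})/d_{i+1}):
  m_1 = 1*4 - 0 = 4, d_1 = (24 - 4^2)/1 = 8/1 = 8, a_1 = floor((4 + 4)/8) = 1.
  m_2 = 8*1 - 4 = 4, d_2 = (24 - 4^2)/8 = 8/8 = 1, a_2 = floor((4 + 4)/1) = 8.
  m_3 = 1*8 - 4 = 4, d_3 = (24 - 4^2)/1 = 8/1 = 8: (m_3, d_3) = (m_1, d_1) = (4, 8), so from here the quotients repeat a_1, a_2; the period length is 2.
Hence the expansion of sqrt(24) is a_0 = 4 followed by the repeating block 1, 8 (period 2).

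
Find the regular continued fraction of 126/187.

Run the Euclidean algorithm on 126 and 187; the successive quotients are the partial quotients a_0, a_1, ... (each step inverts the fractional part left over by the previous one):
  126 = 0*187 + 126, so a_0 = 0.
  187 = 1*126 + 61, so a_1 = 1.
  126 = 2*61 + 4, so a_2 = 2.
  61 = 15*4 + 1, so a_3 = 15.
  4 = 4*1 + 0, so a_4 = 4.
The remainder reaches 0 after 5 divisions, so the expansion has 5 partial quotients, read off in order.

[0; 1, 2, 15, 4]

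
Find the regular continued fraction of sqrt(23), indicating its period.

Write x_i = (sqrt(23) + m_i)/d_i with (m_0, d_0) = (0, 1). a_0 = floor(sqrt(23)) = 4, since 4^2 = 16 <= 23 < 25 = 5^2.
Iterate m_{i+1} = d_i*a_i - m_i, d_{i+1} = (23 - m_{i+1}^2)/d_i, a_{i+1} = floor((a_0 + m_{i+1})/d_{i+1}):
  m_1 = 1*4 - 0 = 4, d_1 = (23 - 4^2)/1 = 7/1 = 7, a_1 = floor((4 + 4)/7) = 1.
  m_2 = 7*1 - 4 = 3, d_2 = (23 - 3^2)/7 = 14/7 = 2, a_2 = floor((4 + 3)/2) = 3.
  m_3 = 2*3 - 3 = 3, d_3 = (23 - 3^2)/2 = 14/2 = 7, a_3 = floor((4 + 3)/7) = 1.
  m_4 = 7*1 - 3 = 4, d_4 = (23 - 4^2)/7 = 7/7 = 1, a_4 = floor((4 + 4)/1) = 8.
  m_5 = 1*8 - 4 = 4, d_5 = (23 - 4^2)/1 = 7/1 = 7: (m_5, d_5) = (m_1, d_1) = (4, 7), so from here the quotients repeat a_1, ..., a_4; the period length is 4.
Hence the expansion of sqrt(23) is a_0 = 4 followed by the repeating block 1, 3, 1, 8 (period 4).

[4; (1, 3, 1, 8)]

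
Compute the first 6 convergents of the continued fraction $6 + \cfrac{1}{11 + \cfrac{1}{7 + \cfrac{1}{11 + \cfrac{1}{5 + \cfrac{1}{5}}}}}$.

6/1, 67/11, 475/78, 5292/869, 26935/4423, 139967/22984

Using the convergent recurrence p_i = a_i*p_{i-1} + p_{i-2}, q_i = a_i*q_{i-1} + q_{i-2} with p_{-2}=0, p_{-1}=1, q_{-2}=1, q_{-1}=0:
  i=0: a_0=6, p_0 = 6*1 + 0 = 6, q_0 = 6*0 + 1 = 1.
  i=1: a_1=11, p_1 = 11*6 + 1 = 67, q_1 = 11*1 + 0 = 11.
  i=2: a_2=7, p_2 = 7*67 + 6 = 475, q_2 = 7*11 + 1 = 78.
  i=3: a_3=11, p_3 = 11*475 + 67 = 5292, q_3 = 11*78 + 11 = 869.
  i=4: a_4=5, p_4 = 5*5292 + 475 = 26935, q_4 = 5*869 + 78 = 4423.
  i=5: a_5=5, p_5 = 5*26935 + 5292 = 139967, q_5 = 5*4423 + 869 = 22984.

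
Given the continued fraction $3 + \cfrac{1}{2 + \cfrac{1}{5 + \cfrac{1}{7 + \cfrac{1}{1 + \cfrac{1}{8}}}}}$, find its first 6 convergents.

Using the convergent recurrence p_i = a_i*p_{i-1} + p_{i-2}, q_i = a_i*q_{i-1} + q_{i-2} with p_{-2}=0, p_{-1}=1, q_{-2}=1, q_{-1}=0:
  i=0: a_0=3, p_0 = 3*1 + 0 = 3, q_0 = 3*0 + 1 = 1.
  i=1: a_1=2, p_1 = 2*3 + 1 = 7, q_1 = 2*1 + 0 = 2.
  i=2: a_2=5, p_2 = 5*7 + 3 = 38, q_2 = 5*2 + 1 = 11.
  i=3: a_3=7, p_3 = 7*38 + 7 = 273, q_3 = 7*11 + 2 = 79.
  i=4: a_4=1, p_4 = 1*273 + 38 = 311, q_4 = 1*79 + 11 = 90.
  i=5: a_5=8, p_5 = 8*311 + 273 = 2761, q_5 = 8*90 + 79 = 799.

3/1, 7/2, 38/11, 273/79, 311/90, 2761/799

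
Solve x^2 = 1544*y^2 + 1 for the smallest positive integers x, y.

(x, y) = (111555, 2839)

First expand sqrt(1544) as a continued fraction. With x_i = (sqrt(1544) + m_i)/d_i and (m_0, d_0) = (0, 1): a_0 = floor(sqrt(1544)) = 39, since 39^2 = 1521 <= 1544 < 1600 = 40^2.
Iterate m_{i+1} = d_i*a_i - m_i, d_{i+1} = (1544 - m_{i+1}^2)/d_i, a_{i+1} = floor((a_0 + m_{i+1})/d_{i+1}):
  m_1 = 1*39 - 0 = 39, d_1 = (1544 - 39^2)/1 = 23/1 = 23, a_1 = floor((39 + 39)/23) = 3.
  m_2 = 23*3 - 39 = 30, d_2 = (1544 - 30^2)/23 = 644/23 = 28, a_2 = floor((39 + 30)/28) = 2.
  m_3 = 28*2 - 30 = 26, d_3 = (1544 - 26^2)/28 = 868/28 = 31, a_3 = floor((39 + 26)/31) = 2.
  m_4 = 31*2 - 26 = 36, d_4 = (1544 - 36^2)/31 = 248/31 = 8, a_4 = floor((39 + 36)/8) = 9.
  m_5 = 8*9 - 36 = 36, d_5 = (1544 - 36^2)/8 = 248/8 = 31, a_5 = floor((39 + 36)/31) = 2.
  m_6 = 31*2 - 36 = 26, d_6 = (1544 - 26^2)/31 = 868/31 = 28, a_6 = floor((39 + 26)/28) = 2.
  m_7 = 28*2 - 26 = 30, d_7 = (1544 - 30^2)/28 = 644/28 = 23, a_7 = floor((39 + 30)/23) = 3.
  m_8 = 23*3 - 30 = 39, d_8 = (1544 - 39^2)/23 = 23/23 = 1, a_8 = floor((39 + 39)/1) = 78.
  m_9 = 1*78 - 39 = 39, d_9 = (1544 - 39^2)/1 = 23/1 = 23: (m_9, d_9) = (m_1, d_1) = (39, 23), so from here the quotients repeat a_1, ..., a_8; the period length is 8.
So sqrt(1544) = [39; (3, 2, 2, 9, 2, 2, 3, 78)] with period length k = 8.
k is even, so the fundamental solution of x^2 - 1544y^2 = 1 is (p_{k-1}, q_{k-1}) = (p_7, q_7); compute convergents through index 7.
Convergents (p_i = a_i*p_{i-1} + p_{i-2}, q_i = a_i*q_{i-1} + q_{i-2} with p_{-2}=0, p_{-1}=1, q_{-2}=1, q_{-1}=0):
  i=0: a_0=39, p_0 = 39*1 + 0 = 39, q_0 = 39*0 + 1 = 1.
  i=1: a_1=3, p_1 = 3*39 + 1 = 118, q_1 = 3*1 + 0 = 3.
  i=2: a_2=2, p_2 = 2*118 + 39 = 275, q_2 = 2*3 + 1 = 7.
  i=3: a_3=2, p_3 = 2*275 + 118 = 668, q_3 = 2*7 + 3 = 17.
  i=4: a_4=9, p_4 = 9*668 + 275 = 6287, q_4 = 9*17 + 7 = 160.
  i=5: a_5=2, p_5 = 2*6287 + 668 = 13242, q_5 = 2*160 + 17 = 337.
  i=6: a_6=2, p_6 = 2*13242 + 6287 = 32771, q_6 = 2*337 + 160 = 834.
  i=7: a_7=3, p_7 = 3*32771 + 13242 = 111555, q_7 = 3*834 + 337 = 2839.
Check: 111555^2 - 1544*2839^2 = 12444518025 - 12444518024 = 1, so (x, y) = (111555, 2839) solves the equation, and by the theorem it is the least positive solution.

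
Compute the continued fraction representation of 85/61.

[1; 2, 1, 1, 5, 2]

Run the Euclidean algorithm on 85 and 61; the successive quotients are the partial quotients a_0, a_1, ... (each step inverts the fractional part left over by the previous one):
  85 = 1*61 + 24, so a_0 = 1.
  61 = 2*24 + 13, so a_1 = 2.
  24 = 1*13 + 11, so a_2 = 1.
  13 = 1*11 + 2, so a_3 = 1.
  11 = 5*2 + 1, so a_4 = 5.
  2 = 2*1 + 0, so a_5 = 2.
The remainder reaches 0 after 6 divisions, so the expansion has 6 partial quotients, read off in order.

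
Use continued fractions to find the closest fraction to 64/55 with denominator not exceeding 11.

7/6

Expand x = 64/55 as a continued fraction with the Euclidean algorithm:
  64 = 1*55 + 9, so a_0 = 1.
  55 = 6*9 + 1, so a_1 = 6.
  9 = 9*1 + 0, so a_2 = 9.
so x = [1; 6, 9].
Convergents (p_i = a_i*p_{i-1} + p_{i-2}, q_i = a_i*q_{i-1} + q_{i-2} with p_{-2}=0, p_{-1}=1, q_{-2}=1, q_{-1}=0), until the denominator exceeds 11:
  i=0: a_0=1, p_0 = 1*1 + 0 = 1, q_0 = 1*0 + 1 = 1.
  i=1: a_1=6, p_1 = 6*1 + 1 = 7, q_1 = 6*1 + 0 = 6.
  i=2: a_2=9, p_2 = 9*7 + 1 = 64, q_2 = 9*6 + 1 = 55.
q_2 = 55 > 11, so the last convergent with denominator <= 11 is p_1/q_1 = 7/6.
The closest fraction with denominator <= 11 is either p_1/q_1 or the intermediate fraction (k*p_1 + p_0)/(k*q_1 + q_0) with the largest k >= 1 whose denominator stays <= 11; these approach x as k grows, and every other convergent or intermediate fraction in range is farther away.
Largest k: floor((11 - q_0)/q_1) = floor((11 - 1)/6) = 1.
That gives (1*7 + 1)/(1*6 + 1) = 8/7.
Compare the errors: |x - 7/6| = |64*6 - 7*55|/(55*6) = 1/330, and |x - 8/7| = |64*7 - 8*55|/(55*7) = 8/385.
Cross-multiplying, 1*385 = 385 < 2640 = 8*330, so 1/330 is smaller: the convergent 7/6 is closer to x than 8/7.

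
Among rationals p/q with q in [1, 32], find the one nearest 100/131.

Expand x = 100/131 as a continued fraction with the Euclidean algorithm:
  100 = 0*131 + 100, so a_0 = 0.
  131 = 1*100 + 31, so a_1 = 1.
  100 = 3*31 + 7, so a_2 = 3.
  31 = 4*7 + 3, so a_3 = 4.
  7 = 2*3 + 1, so a_4 = 2.
  3 = 3*1 + 0, so a_5 = 3.
so x = [0; 1, 3, 4, 2, 3].
Convergents (p_i = a_i*p_{i-1} + p_{i-2}, q_i = a_i*q_{i-1} + q_{i-2} with p_{-2}=0, p_{-1}=1, q_{-2}=1, q_{-1}=0), until the denominator exceeds 32:
  i=0: a_0=0, p_0 = 0*1 + 0 = 0, q_0 = 0*0 + 1 = 1.
  i=1: a_1=1, p_1 = 1*0 + 1 = 1, q_1 = 1*1 + 0 = 1.
  i=2: a_2=3, p_2 = 3*1 + 0 = 3, q_2 = 3*1 + 1 = 4.
  i=3: a_3=4, p_3 = 4*3 + 1 = 13, q_3 = 4*4 + 1 = 17.
  i=4: a_4=2, p_4 = 2*13 + 3 = 29, q_4 = 2*17 + 4 = 38.
q_4 = 38 > 32, so the last convergent with denominator <= 32 is p_3/q_3 = 13/17.
The closest fraction with denominator <= 32 is either p_3/q_3 or the intermediate fraction (k*p_3 + p_2)/(k*q_3 + q_2) with the largest k >= 1 whose denominator stays <= 32; these approach x as k grows, and every other convergent or intermediate fraction in range is farther away.
Largest k: floor((32 - q_2)/q_3) = floor((32 - 4)/17) = 1.
That gives (1*13 + 3)/(1*17 + 4) = 16/21.
Compare the errors: |x - 13/17| = |100*17 - 13*131|/(131*17) = 3/2227, and |x - 16/21| = |100*21 - 16*131|/(131*21) = 4/2751.
Cross-multiplying, 3*2751 = 8253 < 8908 = 4*2227, so 3/2227 is smaller: the convergent 13/17 is closer to x than 16/21.

13/17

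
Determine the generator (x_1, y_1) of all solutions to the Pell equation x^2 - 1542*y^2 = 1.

First expand sqrt(1542) as a continued fraction. With x_i = (sqrt(1542) + m_i)/d_i and (m_0, d_0) = (0, 1): a_0 = floor(sqrt(1542)) = 39, since 39^2 = 1521 <= 1542 < 1600 = 40^2.
Iterate m_{i+1} = d_i*a_i - m_i, d_{i+1} = (1542 - m_{i+1}^2)/d_i, a_{i+1} = floor((a_0 + m_{i+1})/d_{i+1}):
  m_1 = 1*39 - 0 = 39, d_1 = (1542 - 39^2)/1 = 21/1 = 21, a_1 = floor((39 + 39)/21) = 3.
  m_2 = 21*3 - 39 = 24, d_2 = (1542 - 24^2)/21 = 966/21 = 46, a_2 = floor((39 + 24)/46) = 1.
  m_3 = 46*1 - 24 = 22, d_3 = (1542 - 22^2)/46 = 1058/46 = 23, a_3 = floor((39 + 22)/23) = 2.
  m_4 = 23*2 - 22 = 24, d_4 = (1542 - 24^2)/23 = 966/23 = 42, a_4 = floor((39 + 24)/42) = 1.
  m_5 = 42*1 - 24 = 18, d_5 = (1542 - 18^2)/42 = 1218/42 = 29, a_5 = floor((39 + 18)/29) = 1.
  m_6 = 29*1 - 18 = 11, d_6 = (1542 - 11^2)/29 = 1421/29 = 49, a_6 = floor((39 + 11)/49) = 1.
  m_7 = 49*1 - 11 = 38, d_7 = (1542 - 38^2)/49 = 98/49 = 2, a_7 = floor((39 + 38)/2) = 38.
  m_8 = 2*38 - 38 = 38, d_8 = (1542 - 38^2)/2 = 98/2 = 49, a_8 = floor((39 + 38)/49) = 1.
  m_9 = 49*1 - 38 = 11, d_9 = (1542 - 11^2)/49 = 1421/49 = 29, a_9 = floor((39 + 11)/29) = 1.
  m_10 = 29*1 - 11 = 18, d_10 = (1542 - 18^2)/29 = 1218/29 = 42, a_10 = floor((39 + 18)/42) = 1.
  m_11 = 42*1 - 18 = 24, d_11 = (1542 - 24^2)/42 = 966/42 = 23, a_11 = floor((39 + 24)/23) = 2.
  m_12 = 23*2 - 24 = 22, d_12 = (1542 - 22^2)/23 = 1058/23 = 46, a_12 = floor((39 + 22)/46) = 1.
  m_13 = 46*1 - 22 = 24, d_13 = (1542 - 24^2)/46 = 966/46 = 21, a_13 = floor((39 + 24)/21) = 3.
  m_14 = 21*3 - 24 = 39, d_14 = (1542 - 39^2)/21 = 21/21 = 1, a_14 = floor((39 + 39)/1) = 78.
  m_15 = 1*78 - 39 = 39, d_15 = (1542 - 39^2)/1 = 21/1 = 21: (m_15, d_15) = (m_1, d_1) = (39, 21), so from here the quotients repeat a_1, ..., a_14; the period length is 14.
So sqrt(1542) = [39; (3, 1, 2, 1, 1, 1, 38, 1, 1, 1, 2, 1, 3, 78)] with period length k = 14.
k is even, so the fundamental solution of x^2 - 1542y^2 = 1 is (p_{k-1}, q_{k-1}) = (p_13, q_13); compute convergents through index 13.
Convergents (p_i = a_i*p_{i-1} + p_{i-2}, q_i = a_i*q_{i-1} + q_{i-2} with p_{-2}=0, p_{-1}=1, q_{-2}=1, q_{-1}=0):
  i=0: a_0=39, p_0 = 39*1 + 0 = 39, q_0 = 39*0 + 1 = 1.
  i=1: a_1=3, p_1 = 3*39 + 1 = 118, q_1 = 3*1 + 0 = 3.
  i=2: a_2=1, p_2 = 1*118 + 39 = 157, q_2 = 1*3 + 1 = 4.
  i=3: a_3=2, p_3 = 2*157 + 118 = 432, q_3 = 2*4 + 3 = 11.
  i=4: a_4=1, p_4 = 1*432 + 157 = 589, q_4 = 1*11 + 4 = 15.
  i=5: a_5=1, p_5 = 1*589 + 432 = 1021, q_5 = 1*15 + 11 = 26.
  i=6: a_6=1, p_6 = 1*1021 + 589 = 1610, q_6 = 1*26 + 15 = 41.
  i=7: a_7=38, p_7 = 38*1610 + 1021 = 62201, q_7 = 38*41 + 26 = 1584.
  i=8: a_8=1, p_8 = 1*62201 + 1610 = 63811, q_8 = 1*1584 + 41 = 1625.
  i=9: a_9=1, p_9 = 1*63811 + 62201 = 126012, q_9 = 1*1625 + 1584 = 3209.
  i=10: a_10=1, p_10 = 1*126012 + 63811 = 189823, q_10 = 1*3209 + 1625 = 4834.
  i=11: a_11=2, p_11 = 2*189823 + 126012 = 505658, q_11 = 2*4834 + 3209 = 12877.
  i=12: a_12=1, p_12 = 1*505658 + 189823 = 695481, q_12 = 1*12877 + 4834 = 17711.
  i=13: a_13=3, p_13 = 3*695481 + 505658 = 2592101, q_13 = 3*17711 + 12877 = 66010.
Check: 2592101^2 - 1542*66010^2 = 6718987594201 - 6718987594200 = 1, so (x, y) = (2592101, 66010) solves the equation, and by the theorem it is the least positive solution.

(x, y) = (2592101, 66010)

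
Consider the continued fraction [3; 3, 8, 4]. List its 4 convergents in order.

Using the convergent recurrence p_i = a_i*p_{i-1} + p_{i-2}, q_i = a_i*q_{i-1} + q_{i-2} with p_{-2}=0, p_{-1}=1, q_{-2}=1, q_{-1}=0:
  i=0: a_0=3, p_0 = 3*1 + 0 = 3, q_0 = 3*0 + 1 = 1.
  i=1: a_1=3, p_1 = 3*3 + 1 = 10, q_1 = 3*1 + 0 = 3.
  i=2: a_2=8, p_2 = 8*10 + 3 = 83, q_2 = 8*3 + 1 = 25.
  i=3: a_3=4, p_3 = 4*83 + 10 = 342, q_3 = 4*25 + 3 = 103.

3/1, 10/3, 83/25, 342/103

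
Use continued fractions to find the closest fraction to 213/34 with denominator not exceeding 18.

94/15

Expand x = 213/34 as a continued fraction with the Euclidean algorithm:
  213 = 6*34 + 9, so a_0 = 6.
  34 = 3*9 + 7, so a_1 = 3.
  9 = 1*7 + 2, so a_2 = 1.
  7 = 3*2 + 1, so a_3 = 3.
  2 = 2*1 + 0, so a_4 = 2.
so x = [6; 3, 1, 3, 2].
Convergents (p_i = a_i*p_{i-1} + p_{i-2}, q_i = a_i*q_{i-1} + q_{i-2} with p_{-2}=0, p_{-1}=1, q_{-2}=1, q_{-1}=0), until the denominator exceeds 18:
  i=0: a_0=6, p_0 = 6*1 + 0 = 6, q_0 = 6*0 + 1 = 1.
  i=1: a_1=3, p_1 = 3*6 + 1 = 19, q_1 = 3*1 + 0 = 3.
  i=2: a_2=1, p_2 = 1*19 + 6 = 25, q_2 = 1*3 + 1 = 4.
  i=3: a_3=3, p_3 = 3*25 + 19 = 94, q_3 = 3*4 + 3 = 15.
  i=4: a_4=2, p_4 = 2*94 + 25 = 213, q_4 = 2*15 + 4 = 34.
q_4 = 34 > 18, so the last convergent with denominator <= 18 is p_3/q_3 = 94/15.
The closest fraction with denominator <= 18 is either p_3/q_3 or the intermediate fraction (k*p_3 + p_2)/(k*q_3 + q_2) with the largest k >= 1 whose denominator stays <= 18; these approach x as k grows, and every other convergent or intermediate fraction in range is farther away.
Largest k: floor((18 - q_2)/q_3) = floor((18 - 4)/15) = 0.
Since k = 0, no intermediate fraction beyond p_3/q_3 has denominator <= 18, so the convergent 94/15 is the closest (its error is |213*15 - 94*34|/(34*15) = 1/510).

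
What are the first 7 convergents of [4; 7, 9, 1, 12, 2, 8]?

4/1, 29/7, 265/64, 294/71, 3793/916, 7880/1903, 66833/16140

Using the convergent recurrence p_i = a_i*p_{i-1} + p_{i-2}, q_i = a_i*q_{i-1} + q_{i-2} with p_{-2}=0, p_{-1}=1, q_{-2}=1, q_{-1}=0:
  i=0: a_0=4, p_0 = 4*1 + 0 = 4, q_0 = 4*0 + 1 = 1.
  i=1: a_1=7, p_1 = 7*4 + 1 = 29, q_1 = 7*1 + 0 = 7.
  i=2: a_2=9, p_2 = 9*29 + 4 = 265, q_2 = 9*7 + 1 = 64.
  i=3: a_3=1, p_3 = 1*265 + 29 = 294, q_3 = 1*64 + 7 = 71.
  i=4: a_4=12, p_4 = 12*294 + 265 = 3793, q_4 = 12*71 + 64 = 916.
  i=5: a_5=2, p_5 = 2*3793 + 294 = 7880, q_5 = 2*916 + 71 = 1903.
  i=6: a_6=8, p_6 = 8*7880 + 3793 = 66833, q_6 = 8*1903 + 916 = 16140.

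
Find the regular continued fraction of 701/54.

Run the Euclidean algorithm on 701 and 54; the successive quotients are the partial quotients a_0, a_1, ... (each step inverts the fractional part left over by the previous one):
  701 = 12*54 + 53, so a_0 = 12.
  54 = 1*53 + 1, so a_1 = 1.
  53 = 53*1 + 0, so a_2 = 53.
The remainder reaches 0 after 3 divisions, so the expansion has 3 partial quotients, read off in order.

[12; 1, 53]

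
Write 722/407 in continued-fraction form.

Run the Euclidean algorithm on 722 and 407; the successive quotients are the partial quotients a_0, a_1, ... (each step inverts the fractional part left over by the previous one):
  722 = 1*407 + 315, so a_0 = 1.
  407 = 1*315 + 92, so a_1 = 1.
  315 = 3*92 + 39, so a_2 = 3.
  92 = 2*39 + 14, so a_3 = 2.
  39 = 2*14 + 11, so a_4 = 2.
  14 = 1*11 + 3, so a_5 = 1.
  11 = 3*3 + 2, so a_6 = 3.
  3 = 1*2 + 1, so a_7 = 1.
  2 = 2*1 + 0, so a_8 = 2.
The remainder reaches 0 after 9 divisions, so the expansion has 9 partial quotients, read off in order.

[1; 1, 3, 2, 2, 1, 3, 1, 2]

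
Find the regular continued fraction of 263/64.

[4; 9, 7]

Run the Euclidean algorithm on 263 and 64; the successive quotients are the partial quotients a_0, a_1, ... (each step inverts the fractional part left over by the previous one):
  263 = 4*64 + 7, so a_0 = 4.
  64 = 9*7 + 1, so a_1 = 9.
  7 = 7*1 + 0, so a_2 = 7.
The remainder reaches 0 after 3 divisions, so the expansion has 3 partial quotients, read off in order.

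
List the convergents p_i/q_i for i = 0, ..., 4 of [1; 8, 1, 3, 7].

1/1, 9/8, 10/9, 39/35, 283/254

Using the convergent recurrence p_i = a_i*p_{i-1} + p_{i-2}, q_i = a_i*q_{i-1} + q_{i-2} with p_{-2}=0, p_{-1}=1, q_{-2}=1, q_{-1}=0:
  i=0: a_0=1, p_0 = 1*1 + 0 = 1, q_0 = 1*0 + 1 = 1.
  i=1: a_1=8, p_1 = 8*1 + 1 = 9, q_1 = 8*1 + 0 = 8.
  i=2: a_2=1, p_2 = 1*9 + 1 = 10, q_2 = 1*8 + 1 = 9.
  i=3: a_3=3, p_3 = 3*10 + 9 = 39, q_3 = 3*9 + 8 = 35.
  i=4: a_4=7, p_4 = 7*39 + 10 = 283, q_4 = 7*35 + 9 = 254.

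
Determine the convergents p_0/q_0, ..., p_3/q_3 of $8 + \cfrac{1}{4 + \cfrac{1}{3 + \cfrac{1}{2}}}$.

8/1, 33/4, 107/13, 247/30

Using the convergent recurrence p_i = a_i*p_{i-1} + p_{i-2}, q_i = a_i*q_{i-1} + q_{i-2} with p_{-2}=0, p_{-1}=1, q_{-2}=1, q_{-1}=0:
  i=0: a_0=8, p_0 = 8*1 + 0 = 8, q_0 = 8*0 + 1 = 1.
  i=1: a_1=4, p_1 = 4*8 + 1 = 33, q_1 = 4*1 + 0 = 4.
  i=2: a_2=3, p_2 = 3*33 + 8 = 107, q_2 = 3*4 + 1 = 13.
  i=3: a_3=2, p_3 = 2*107 + 33 = 247, q_3 = 2*13 + 4 = 30.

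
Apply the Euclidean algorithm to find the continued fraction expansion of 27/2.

Run the Euclidean algorithm on 27 and 2; the successive quotients are the partial quotients a_0, a_1, ... (each step inverts the fractional part left over by the previous one):
  27 = 13*2 + 1, so a_0 = 13.
  2 = 2*1 + 0, so a_1 = 2.
The remainder reaches 0 after 2 divisions, so the expansion has 2 partial quotients, read off in order.

[13; 2]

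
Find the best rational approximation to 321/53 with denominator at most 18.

Expand x = 321/53 as a continued fraction with the Euclidean algorithm:
  321 = 6*53 + 3, so a_0 = 6.
  53 = 17*3 + 2, so a_1 = 17.
  3 = 1*2 + 1, so a_2 = 1.
  2 = 2*1 + 0, so a_3 = 2.
so x = [6; 17, 1, 2].
Convergents (p_i = a_i*p_{i-1} + p_{i-2}, q_i = a_i*q_{i-1} + q_{i-2} with p_{-2}=0, p_{-1}=1, q_{-2}=1, q_{-1}=0), until the denominator exceeds 18:
  i=0: a_0=6, p_0 = 6*1 + 0 = 6, q_0 = 6*0 + 1 = 1.
  i=1: a_1=17, p_1 = 17*6 + 1 = 103, q_1 = 17*1 + 0 = 17.
  i=2: a_2=1, p_2 = 1*103 + 6 = 109, q_2 = 1*17 + 1 = 18.
  i=3: a_3=2, p_3 = 2*109 + 103 = 321, q_3 = 2*18 + 17 = 53.
q_3 = 53 > 18, so the last convergent with denominator <= 18 is p_2/q_2 = 109/18.
The closest fraction with denominator <= 18 is either p_2/q_2 or the intermediate fraction (k*p_2 + p_1)/(k*q_2 + q_1) with the largest k >= 1 whose denominator stays <= 18; these approach x as k grows, and every other convergent or intermediate fraction in range is farther away.
Largest k: floor((18 - q_1)/q_2) = floor((18 - 17)/18) = 0.
Since k = 0, no intermediate fraction beyond p_2/q_2 has denominator <= 18, so the convergent 109/18 is the closest (its error is |321*18 - 109*53|/(53*18) = 1/954).

109/18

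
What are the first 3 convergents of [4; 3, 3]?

4/1, 13/3, 43/10

Using the convergent recurrence p_i = a_i*p_{i-1} + p_{i-2}, q_i = a_i*q_{i-1} + q_{i-2} with p_{-2}=0, p_{-1}=1, q_{-2}=1, q_{-1}=0:
  i=0: a_0=4, p_0 = 4*1 + 0 = 4, q_0 = 4*0 + 1 = 1.
  i=1: a_1=3, p_1 = 3*4 + 1 = 13, q_1 = 3*1 + 0 = 3.
  i=2: a_2=3, p_2 = 3*13 + 4 = 43, q_2 = 3*3 + 1 = 10.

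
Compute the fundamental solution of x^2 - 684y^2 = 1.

First expand sqrt(684) as a continued fraction. With x_i = (sqrt(684) + m_i)/d_i and (m_0, d_0) = (0, 1): a_0 = floor(sqrt(684)) = 26, since 26^2 = 676 <= 684 < 729 = 27^2.
Iterate m_{i+1} = d_i*a_i - m_i, d_{i+1} = (684 - m_{i+1}^2)/d_i, a_{i+1} = floor((a_0 + m_{i+1})/d_{i+1}):
  m_1 = 1*26 - 0 = 26, d_1 = (684 - 26^2)/1 = 8/1 = 8, a_1 = floor((26 + 26)/8) = 6.
  m_2 = 8*6 - 26 = 22, d_2 = (684 - 22^2)/8 = 200/8 = 25, a_2 = floor((26 + 22)/25) = 1.
  m_3 = 25*1 - 22 = 3, d_3 = (684 - 3^2)/25 = 675/25 = 27, a_3 = floor((26 + 3)/27) = 1.
  m_4 = 27*1 - 3 = 24, d_4 = (684 - 24^2)/27 = 108/27 = 4, a_4 = floor((26 + 24)/4) = 12.
  m_5 = 4*12 - 24 = 24, d_5 = (684 - 24^2)/4 = 108/4 = 27, a_5 = floor((26 + 24)/27) = 1.
  m_6 = 27*1 - 24 = 3, d_6 = (684 - 3^2)/27 = 675/27 = 25, a_6 = floor((26 + 3)/25) = 1.
  m_7 = 25*1 - 3 = 22, d_7 = (684 - 22^2)/25 = 200/25 = 8, a_7 = floor((26 + 22)/8) = 6.
  m_8 = 8*6 - 22 = 26, d_8 = (684 - 26^2)/8 = 8/8 = 1, a_8 = floor((26 + 26)/1) = 52.
  m_9 = 1*52 - 26 = 26, d_9 = (684 - 26^2)/1 = 8/1 = 8: (m_9, d_9) = (m_1, d_1) = (26, 8), so from here the quotients repeat a_1, ..., a_8; the period length is 8.
So sqrt(684) = [26; (6, 1, 1, 12, 1, 1, 6, 52)] with period length k = 8.
k is even, so the fundamental solution of x^2 - 684y^2 = 1 is (p_{k-1}, q_{k-1}) = (p_7, q_7); compute convergents through index 7.
Convergents (p_i = a_i*p_{i-1} + p_{i-2}, q_i = a_i*q_{i-1} + q_{i-2} with p_{-2}=0, p_{-1}=1, q_{-2}=1, q_{-1}=0):
  i=0: a_0=26, p_0 = 26*1 + 0 = 26, q_0 = 26*0 + 1 = 1.
  i=1: a_1=6, p_1 = 6*26 + 1 = 157, q_1 = 6*1 + 0 = 6.
  i=2: a_2=1, p_2 = 1*157 + 26 = 183, q_2 = 1*6 + 1 = 7.
  i=3: a_3=1, p_3 = 1*183 + 157 = 340, q_3 = 1*7 + 6 = 13.
  i=4: a_4=12, p_4 = 12*340 + 183 = 4263, q_4 = 12*13 + 7 = 163.
  i=5: a_5=1, p_5 = 1*4263 + 340 = 4603, q_5 = 1*163 + 13 = 176.
  i=6: a_6=1, p_6 = 1*4603 + 4263 = 8866, q_6 = 1*176 + 163 = 339.
  i=7: a_7=6, p_7 = 6*8866 + 4603 = 57799, q_7 = 6*339 + 176 = 2210.
Check: 57799^2 - 684*2210^2 = 3340724401 - 3340724400 = 1, so (x, y) = (57799, 2210) solves the equation, and by the theorem it is the least positive solution.

(x, y) = (57799, 2210)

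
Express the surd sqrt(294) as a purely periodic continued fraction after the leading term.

[17; (6, 1, 4, 1, 6, 34)]

Write x_i = (sqrt(294) + m_i)/d_i with (m_0, d_0) = (0, 1). a_0 = floor(sqrt(294)) = 17, since 17^2 = 289 <= 294 < 324 = 18^2.
Iterate m_{i+1} = d_i*a_i - m_i, d_{i+1} = (294 - m_{i+1}^2)/d_i, a_{i+1} = floor((a_0 + m_{i+1})/d_{i+1}):
  m_1 = 1*17 - 0 = 17, d_1 = (294 - 17^2)/1 = 5/1 = 5, a_1 = floor((17 + 17)/5) = 6.
  m_2 = 5*6 - 17 = 13, d_2 = (294 - 13^2)/5 = 125/5 = 25, a_2 = floor((17 + 13)/25) = 1.
  m_3 = 25*1 - 13 = 12, d_3 = (294 - 12^2)/25 = 150/25 = 6, a_3 = floor((17 + 12)/6) = 4.
  m_4 = 6*4 - 12 = 12, d_4 = (294 - 12^2)/6 = 150/6 = 25, a_4 = floor((17 + 12)/25) = 1.
  m_5 = 25*1 - 12 = 13, d_5 = (294 - 13^2)/25 = 125/25 = 5, a_5 = floor((17 + 13)/5) = 6.
  m_6 = 5*6 - 13 = 17, d_6 = (294 - 17^2)/5 = 5/5 = 1, a_6 = floor((17 + 17)/1) = 34.
  m_7 = 1*34 - 17 = 17, d_7 = (294 - 17^2)/1 = 5/1 = 5: (m_7, d_7) = (m_1, d_1) = (17, 5), so from here the quotients repeat a_1, ..., a_6; the period length is 6.
Hence the expansion of sqrt(294) is a_0 = 17 followed by the repeating block 6, 1, 4, 1, 6, 34 (period 6).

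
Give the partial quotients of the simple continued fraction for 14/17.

Run the Euclidean algorithm on 14 and 17; the successive quotients are the partial quotients a_0, a_1, ... (each step inverts the fractional part left over by the previous one):
  14 = 0*17 + 14, so a_0 = 0.
  17 = 1*14 + 3, so a_1 = 1.
  14 = 4*3 + 2, so a_2 = 4.
  3 = 1*2 + 1, so a_3 = 1.
  2 = 2*1 + 0, so a_4 = 2.
The remainder reaches 0 after 5 divisions, so the expansion has 5 partial quotients, read off in order.

[0; 1, 4, 1, 2]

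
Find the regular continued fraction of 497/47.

[10; 1, 1, 2, 1, 6]

Run the Euclidean algorithm on 497 and 47; the successive quotients are the partial quotients a_0, a_1, ... (each step inverts the fractional part left over by the previous one):
  497 = 10*47 + 27, so a_0 = 10.
  47 = 1*27 + 20, so a_1 = 1.
  27 = 1*20 + 7, so a_2 = 1.
  20 = 2*7 + 6, so a_3 = 2.
  7 = 1*6 + 1, so a_4 = 1.
  6 = 6*1 + 0, so a_5 = 6.
The remainder reaches 0 after 6 divisions, so the expansion has 6 partial quotients, read off in order.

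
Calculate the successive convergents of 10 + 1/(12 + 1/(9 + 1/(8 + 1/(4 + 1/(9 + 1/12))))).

10/1, 121/12, 1099/109, 8913/884, 36751/3645, 339672/33689, 4112815/407913

Using the convergent recurrence p_i = a_i*p_{i-1} + p_{i-2}, q_i = a_i*q_{i-1} + q_{i-2} with p_{-2}=0, p_{-1}=1, q_{-2}=1, q_{-1}=0:
  i=0: a_0=10, p_0 = 10*1 + 0 = 10, q_0 = 10*0 + 1 = 1.
  i=1: a_1=12, p_1 = 12*10 + 1 = 121, q_1 = 12*1 + 0 = 12.
  i=2: a_2=9, p_2 = 9*121 + 10 = 1099, q_2 = 9*12 + 1 = 109.
  i=3: a_3=8, p_3 = 8*1099 + 121 = 8913, q_3 = 8*109 + 12 = 884.
  i=4: a_4=4, p_4 = 4*8913 + 1099 = 36751, q_4 = 4*884 + 109 = 3645.
  i=5: a_5=9, p_5 = 9*36751 + 8913 = 339672, q_5 = 9*3645 + 884 = 33689.
  i=6: a_6=12, p_6 = 12*339672 + 36751 = 4112815, q_6 = 12*33689 + 3645 = 407913.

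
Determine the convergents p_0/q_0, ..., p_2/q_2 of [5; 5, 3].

5/1, 26/5, 83/16

Using the convergent recurrence p_i = a_i*p_{i-1} + p_{i-2}, q_i = a_i*q_{i-1} + q_{i-2} with p_{-2}=0, p_{-1}=1, q_{-2}=1, q_{-1}=0:
  i=0: a_0=5, p_0 = 5*1 + 0 = 5, q_0 = 5*0 + 1 = 1.
  i=1: a_1=5, p_1 = 5*5 + 1 = 26, q_1 = 5*1 + 0 = 5.
  i=2: a_2=3, p_2 = 3*26 + 5 = 83, q_2 = 3*5 + 1 = 16.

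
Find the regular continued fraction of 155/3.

Run the Euclidean algorithm on 155 and 3; the successive quotients are the partial quotients a_0, a_1, ... (each step inverts the fractional part left over by the previous one):
  155 = 51*3 + 2, so a_0 = 51.
  3 = 1*2 + 1, so a_1 = 1.
  2 = 2*1 + 0, so a_2 = 2.
The remainder reaches 0 after 3 divisions, so the expansion has 3 partial quotients, read off in order.

[51; 1, 2]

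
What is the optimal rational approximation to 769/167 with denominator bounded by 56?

198/43

Expand x = 769/167 as a continued fraction with the Euclidean algorithm:
  769 = 4*167 + 101, so a_0 = 4.
  167 = 1*101 + 66, so a_1 = 1.
  101 = 1*66 + 35, so a_2 = 1.
  66 = 1*35 + 31, so a_3 = 1.
  35 = 1*31 + 4, so a_4 = 1.
  31 = 7*4 + 3, so a_5 = 7.
  4 = 1*3 + 1, so a_6 = 1.
  3 = 3*1 + 0, so a_7 = 3.
so x = [4; 1, 1, 1, 1, 7, 1, 3].
Convergents (p_i = a_i*p_{i-1} + p_{i-2}, q_i = a_i*q_{i-1} + q_{i-2} with p_{-2}=0, p_{-1}=1, q_{-2}=1, q_{-1}=0), until the denominator exceeds 56:
  i=0: a_0=4, p_0 = 4*1 + 0 = 4, q_0 = 4*0 + 1 = 1.
  i=1: a_1=1, p_1 = 1*4 + 1 = 5, q_1 = 1*1 + 0 = 1.
  i=2: a_2=1, p_2 = 1*5 + 4 = 9, q_2 = 1*1 + 1 = 2.
  i=3: a_3=1, p_3 = 1*9 + 5 = 14, q_3 = 1*2 + 1 = 3.
  i=4: a_4=1, p_4 = 1*14 + 9 = 23, q_4 = 1*3 + 2 = 5.
  i=5: a_5=7, p_5 = 7*23 + 14 = 175, q_5 = 7*5 + 3 = 38.
  i=6: a_6=1, p_6 = 1*175 + 23 = 198, q_6 = 1*38 + 5 = 43.
  i=7: a_7=3, p_7 = 3*198 + 175 = 769, q_7 = 3*43 + 38 = 167.
q_7 = 167 > 56, so the last convergent with denominator <= 56 is p_6/q_6 = 198/43.
The closest fraction with denominator <= 56 is either p_6/q_6 or the intermediate fraction (k*p_6 + p_5)/(k*q_6 + q_5) with the largest k >= 1 whose denominator stays <= 56; these approach x as k grows, and every other convergent or intermediate fraction in range is farther away.
Largest k: floor((56 - q_5)/q_6) = floor((56 - 38)/43) = 0.
Since k = 0, no intermediate fraction beyond p_6/q_6 has denominator <= 56, so the convergent 198/43 is the closest (its error is |769*43 - 198*167|/(167*43) = 1/7181).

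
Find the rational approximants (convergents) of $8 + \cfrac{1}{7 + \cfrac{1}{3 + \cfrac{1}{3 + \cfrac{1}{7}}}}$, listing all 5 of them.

8/1, 57/7, 179/22, 594/73, 4337/533

Using the convergent recurrence p_i = a_i*p_{i-1} + p_{i-2}, q_i = a_i*q_{i-1} + q_{i-2} with p_{-2}=0, p_{-1}=1, q_{-2}=1, q_{-1}=0:
  i=0: a_0=8, p_0 = 8*1 + 0 = 8, q_0 = 8*0 + 1 = 1.
  i=1: a_1=7, p_1 = 7*8 + 1 = 57, q_1 = 7*1 + 0 = 7.
  i=2: a_2=3, p_2 = 3*57 + 8 = 179, q_2 = 3*7 + 1 = 22.
  i=3: a_3=3, p_3 = 3*179 + 57 = 594, q_3 = 3*22 + 7 = 73.
  i=4: a_4=7, p_4 = 7*594 + 179 = 4337, q_4 = 7*73 + 22 = 533.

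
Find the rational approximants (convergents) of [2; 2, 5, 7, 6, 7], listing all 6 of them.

2/1, 5/2, 27/11, 194/79, 1191/485, 8531/3474

Using the convergent recurrence p_i = a_i*p_{i-1} + p_{i-2}, q_i = a_i*q_{i-1} + q_{i-2} with p_{-2}=0, p_{-1}=1, q_{-2}=1, q_{-1}=0:
  i=0: a_0=2, p_0 = 2*1 + 0 = 2, q_0 = 2*0 + 1 = 1.
  i=1: a_1=2, p_1 = 2*2 + 1 = 5, q_1 = 2*1 + 0 = 2.
  i=2: a_2=5, p_2 = 5*5 + 2 = 27, q_2 = 5*2 + 1 = 11.
  i=3: a_3=7, p_3 = 7*27 + 5 = 194, q_3 = 7*11 + 2 = 79.
  i=4: a_4=6, p_4 = 6*194 + 27 = 1191, q_4 = 6*79 + 11 = 485.
  i=5: a_5=7, p_5 = 7*1191 + 194 = 8531, q_5 = 7*485 + 79 = 3474.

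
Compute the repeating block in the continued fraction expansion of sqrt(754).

[27; (2, 5, 1, 1, 1, 1, 5, 2, 54)]

Write x_i = (sqrt(754) + m_i)/d_i with (m_0, d_0) = (0, 1). a_0 = floor(sqrt(754)) = 27, since 27^2 = 729 <= 754 < 784 = 28^2.
Iterate m_{i+1} = d_i*a_i - m_i, d_{i+1} = (754 - m_{i+1}^2)/d_i, a_{i+1} = floor((a_0 + m_{i+1})/d_{i+1}):
  m_1 = 1*27 - 0 = 27, d_1 = (754 - 27^2)/1 = 25/1 = 25, a_1 = floor((27 + 27)/25) = 2.
  m_2 = 25*2 - 27 = 23, d_2 = (754 - 23^2)/25 = 225/25 = 9, a_2 = floor((27 + 23)/9) = 5.
  m_3 = 9*5 - 23 = 22, d_3 = (754 - 22^2)/9 = 270/9 = 30, a_3 = floor((27 + 22)/30) = 1.
  m_4 = 30*1 - 22 = 8, d_4 = (754 - 8^2)/30 = 690/30 = 23, a_4 = floor((27 + 8)/23) = 1.
  m_5 = 23*1 - 8 = 15, d_5 = (754 - 15^2)/23 = 529/23 = 23, a_5 = floor((27 + 15)/23) = 1.
  m_6 = 23*1 - 15 = 8, d_6 = (754 - 8^2)/23 = 690/23 = 30, a_6 = floor((27 + 8)/30) = 1.
  m_7 = 30*1 - 8 = 22, d_7 = (754 - 22^2)/30 = 270/30 = 9, a_7 = floor((27 + 22)/9) = 5.
  m_8 = 9*5 - 22 = 23, d_8 = (754 - 23^2)/9 = 225/9 = 25, a_8 = floor((27 + 23)/25) = 2.
  m_9 = 25*2 - 23 = 27, d_9 = (754 - 27^2)/25 = 25/25 = 1, a_9 = floor((27 + 27)/1) = 54.
  m_10 = 1*54 - 27 = 27, d_10 = (754 - 27^2)/1 = 25/1 = 25: (m_10, d_10) = (m_1, d_1) = (27, 25), so from here the quotients repeat a_1, ..., a_9; the period length is 9.
Hence the expansion of sqrt(754) is a_0 = 27 followed by the repeating block 2, 5, 1, 1, 1, 1, 5, 2, 54 (period 9).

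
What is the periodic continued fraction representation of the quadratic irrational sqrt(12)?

Write x_i = (sqrt(12) + m_i)/d_i with (m_0, d_0) = (0, 1). a_0 = floor(sqrt(12)) = 3, since 3^2 = 9 <= 12 < 16 = 4^2.
Iterate m_{i+1} = d_i*a_i - m_i, d_{i+1} = (12 - m_{i+1}^2)/d_i, a_{i+1} = floor((a_0 + m_{i+1})/d_{i+1}):
  m_1 = 1*3 - 0 = 3, d_1 = (12 - 3^2)/1 = 3/1 = 3, a_1 = floor((3 + 3)/3) = 2.
  m_2 = 3*2 - 3 = 3, d_2 = (12 - 3^2)/3 = 3/3 = 1, a_2 = floor((3 + 3)/1) = 6.
  m_3 = 1*6 - 3 = 3, d_3 = (12 - 3^2)/1 = 3/1 = 3: (m_3, d_3) = (m_1, d_1) = (3, 3), so from here the quotients repeat a_1, a_2; the period length is 2.
Hence the expansion of sqrt(12) is a_0 = 3 followed by the repeating block 2, 6 (period 2).

[3; (2, 6)]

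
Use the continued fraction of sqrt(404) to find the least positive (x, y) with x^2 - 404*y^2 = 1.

(x, y) = (201, 10)

First expand sqrt(404) as a continued fraction. With x_i = (sqrt(404) + m_i)/d_i and (m_0, d_0) = (0, 1): a_0 = floor(sqrt(404)) = 20, since 20^2 = 400 <= 404 < 441 = 21^2.
Iterate m_{i+1} = d_i*a_i - m_i, d_{i+1} = (404 - m_{i+1}^2)/d_i, a_{i+1} = floor((a_0 + m_{i+1})/d_{i+1}):
  m_1 = 1*20 - 0 = 20, d_1 = (404 - 20^2)/1 = 4/1 = 4, a_1 = floor((20 + 20)/4) = 10.
  m_2 = 4*10 - 20 = 20, d_2 = (404 - 20^2)/4 = 4/4 = 1, a_2 = floor((20 + 20)/1) = 40.
  m_3 = 1*40 - 20 = 20, d_3 = (404 - 20^2)/1 = 4/1 = 4: (m_3, d_3) = (m_1, d_1) = (20, 4), so from here the quotients repeat a_1, a_2; the period length is 2.
So sqrt(404) = [20; (10, 40)] with period length k = 2.
k is even, so the fundamental solution of x^2 - 404y^2 = 1 is (p_{k-1}, q_{k-1}) = (p_1, q_1); compute convergents through index 1.
Convergents (p_i = a_i*p_{i-1} + p_{i-2}, q_i = a_i*q_{i-1} + q_{i-2} with p_{-2}=0, p_{-1}=1, q_{-2}=1, q_{-1}=0):
  i=0: a_0=20, p_0 = 20*1 + 0 = 20, q_0 = 20*0 + 1 = 1.
  i=1: a_1=10, p_1 = 10*20 + 1 = 201, q_1 = 10*1 + 0 = 10.
Check: 201^2 - 404*10^2 = 40401 - 40400 = 1, so (x, y) = (201, 10) solves the equation, and by the theorem it is the least positive solution.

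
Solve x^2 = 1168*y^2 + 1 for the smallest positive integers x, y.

(x, y) = (2281249, 66750)

First expand sqrt(1168) as a continued fraction. With x_i = (sqrt(1168) + m_i)/d_i and (m_0, d_0) = (0, 1): a_0 = floor(sqrt(1168)) = 34, since 34^2 = 1156 <= 1168 < 1225 = 35^2.
Iterate m_{i+1} = d_i*a_i - m_i, d_{i+1} = (1168 - m_{i+1}^2)/d_i, a_{i+1} = floor((a_0 + m_{i+1})/d_{i+1}):
  m_1 = 1*34 - 0 = 34, d_1 = (1168 - 34^2)/1 = 12/1 = 12, a_1 = floor((34 + 34)/12) = 5.
  m_2 = 12*5 - 34 = 26, d_2 = (1168 - 26^2)/12 = 492/12 = 41, a_2 = floor((34 + 26)/41) = 1.
  m_3 = 41*1 - 26 = 15, d_3 = (1168 - 15^2)/41 = 943/41 = 23, a_3 = floor((34 + 15)/23) = 2.
  m_4 = 23*2 - 15 = 31, d_4 = (1168 - 31^2)/23 = 207/23 = 9, a_4 = floor((34 + 31)/9) = 7.
  m_5 = 9*7 - 31 = 32, d_5 = (1168 - 32^2)/9 = 144/9 = 16, a_5 = floor((34 + 32)/16) = 4.
  m_6 = 16*4 - 32 = 32, d_6 = (1168 - 32^2)/16 = 144/16 = 9, a_6 = floor((34 + 32)/9) = 7.
  m_7 = 9*7 - 32 = 31, d_7 = (1168 - 31^2)/9 = 207/9 = 23, a_7 = floor((34 + 31)/23) = 2.
  m_8 = 23*2 - 31 = 15, d_8 = (1168 - 15^2)/23 = 943/23 = 41, a_8 = floor((34 + 15)/41) = 1.
  m_9 = 41*1 - 15 = 26, d_9 = (1168 - 26^2)/41 = 492/41 = 12, a_9 = floor((34 + 26)/12) = 5.
  m_10 = 12*5 - 26 = 34, d_10 = (1168 - 34^2)/12 = 12/12 = 1, a_10 = floor((34 + 34)/1) = 68.
  m_11 = 1*68 - 34 = 34, d_11 = (1168 - 34^2)/1 = 12/1 = 12: (m_11, d_11) = (m_1, d_1) = (34, 12), so from here the quotients repeat a_1, ..., a_10; the period length is 10.
So sqrt(1168) = [34; (5, 1, 2, 7, 4, 7, 2, 1, 5, 68)] with period length k = 10.
k is even, so the fundamental solution of x^2 - 1168y^2 = 1 is (p_{k-1}, q_{k-1}) = (p_9, q_9); compute convergents through index 9.
Convergents (p_i = a_i*p_{i-1} + p_{i-2}, q_i = a_i*q_{i-1} + q_{i-2} with p_{-2}=0, p_{-1}=1, q_{-2}=1, q_{-1}=0):
  i=0: a_0=34, p_0 = 34*1 + 0 = 34, q_0 = 34*0 + 1 = 1.
  i=1: a_1=5, p_1 = 5*34 + 1 = 171, q_1 = 5*1 + 0 = 5.
  i=2: a_2=1, p_2 = 1*171 + 34 = 205, q_2 = 1*5 + 1 = 6.
  i=3: a_3=2, p_3 = 2*205 + 171 = 581, q_3 = 2*6 + 5 = 17.
  i=4: a_4=7, p_4 = 7*581 + 205 = 4272, q_4 = 7*17 + 6 = 125.
  i=5: a_5=4, p_5 = 4*4272 + 581 = 17669, q_5 = 4*125 + 17 = 517.
  i=6: a_6=7, p_6 = 7*17669 + 4272 = 127955, q_6 = 7*517 + 125 = 3744.
  i=7: a_7=2, p_7 = 2*127955 + 17669 = 273579, q_7 = 2*3744 + 517 = 8005.
  i=8: a_8=1, p_8 = 1*273579 + 127955 = 401534, q_8 = 1*8005 + 3744 = 11749.
  i=9: a_9=5, p_9 = 5*401534 + 273579 = 2281249, q_9 = 5*11749 + 8005 = 66750.
Check: 2281249^2 - 1168*66750^2 = 5204097000001 - 5204097000000 = 1, so (x, y) = (2281249, 66750) solves the equation, and by the theorem it is the least positive solution.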